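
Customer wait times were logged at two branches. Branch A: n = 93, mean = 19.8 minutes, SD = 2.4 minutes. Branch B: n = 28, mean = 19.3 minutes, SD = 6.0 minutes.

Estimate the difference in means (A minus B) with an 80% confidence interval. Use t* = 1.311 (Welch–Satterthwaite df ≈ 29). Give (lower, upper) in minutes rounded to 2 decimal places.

Standard errors of each mean: 2.4/√93 = 0.2489 and 6.0/√28 = 1.1339.
SE(x̄₁ − x̄₂) = √(0.2489² + 1.1339²) = 1.1609 for independent samples with unequal variances.
With t* = 1.311, the margin is 1.311 × 1.1609 = 1.5219.
x̄₁ − x̄₂ = 19.8 − 19.3 = 0.5000; the interval is 0.5000 ± 1.5219 = (-1.02, 2.02).

(-1.02, 2.02)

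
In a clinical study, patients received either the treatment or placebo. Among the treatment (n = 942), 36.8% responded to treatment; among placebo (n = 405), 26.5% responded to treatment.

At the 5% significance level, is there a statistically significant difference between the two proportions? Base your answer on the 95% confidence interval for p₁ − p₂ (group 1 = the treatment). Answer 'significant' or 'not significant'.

significant

SE₁ = √(p̂₁(1−p̂₁)/n₁) = √(0.3680·0.6320/942) = 0.01571; SE₂ = √(0.2650·0.7350/405) = 0.02193.
Independent samples: SE of the difference = √(SE₁² + SE₂²) = √(0.0002468041 + 0.0004809249) = 0.02698.
z* for 95% confidence is 1.960, so the margin of error is 1.960 × 0.02698 = 0.05288.
Point estimate p̂₁ − p̂₂ = 0.3680 − 0.2650 = 0.1030.
0.1030 ± 0.05288 → (0.05012, 0.15588).
The interval (0.05012, 0.15588) does not contain 0, so the difference is significant.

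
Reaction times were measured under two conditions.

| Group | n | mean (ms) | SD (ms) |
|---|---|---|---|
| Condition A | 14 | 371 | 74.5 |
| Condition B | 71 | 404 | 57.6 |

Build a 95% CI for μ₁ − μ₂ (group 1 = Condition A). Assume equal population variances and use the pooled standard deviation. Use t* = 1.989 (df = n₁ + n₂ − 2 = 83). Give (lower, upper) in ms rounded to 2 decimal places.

(-68.22, 2.22)

Pooled variance s_p² = [13·74.5² + 70·57.6²] / (14+71−2) = 3667.4271, so s_p = 60.5593.
SE_diff = s_p·√(1/n₁ + 1/n₂) = 60.5593·√(1/14 + 1/71) = 17.7091.
t* = 1.989; margin = 1.989 × 17.7091 = 35.2234.
Difference = 371 − 404 = -33.0000.
-33.0000 ± 35.2234 → (-68.22, 2.22).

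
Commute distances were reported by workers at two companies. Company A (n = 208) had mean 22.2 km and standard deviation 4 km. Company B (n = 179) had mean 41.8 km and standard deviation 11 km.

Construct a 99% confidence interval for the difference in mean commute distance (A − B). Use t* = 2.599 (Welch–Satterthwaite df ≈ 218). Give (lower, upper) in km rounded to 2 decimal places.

(-21.86, -17.34)

Standard errors of each mean: 4/√208 = 0.2774 and 11/√179 = 0.8222.
SE(x̄₁ − x̄₂) = √(0.2774² + 0.8222²) = 0.8677 for independent samples with unequal variances.
With t* = 2.599, the margin is 2.599 × 0.8677 = 2.2552.
x̄₁ − x̄₂ = 22.2 − 41.8 = -19.6000; the interval is -19.6000 ± 2.2552 = (-21.86, -17.34).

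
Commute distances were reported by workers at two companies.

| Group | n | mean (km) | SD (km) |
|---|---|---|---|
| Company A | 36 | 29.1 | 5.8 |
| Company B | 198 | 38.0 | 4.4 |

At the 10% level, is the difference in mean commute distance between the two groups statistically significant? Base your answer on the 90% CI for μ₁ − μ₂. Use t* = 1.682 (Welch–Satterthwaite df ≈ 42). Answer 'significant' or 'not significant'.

significant

SE₁ = s₁/√n₁ = 5.8/√36 = 0.9667; SE₂ = 4.4/√198 = 0.3127.
Independent samples, unequal variances: SE_diff = √(SE₁² + SE₂²) = √(0.93450889 + 0.09778129) = 1.0160.
t* = 1.682, so margin of error = 1.682 × 1.0160 = 1.7089.
Difference in means = 29.1 − 38.0 = -8.9000.
-8.9000 ± 1.7089 → (-10.6089, -7.1911).
The interval (-10.6089, -7.1911) does not contain 0, so the difference is significant.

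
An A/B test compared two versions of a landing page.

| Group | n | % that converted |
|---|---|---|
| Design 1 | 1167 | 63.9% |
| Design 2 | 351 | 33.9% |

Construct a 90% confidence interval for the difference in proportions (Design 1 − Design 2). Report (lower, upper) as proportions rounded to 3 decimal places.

(0.252, 0.348)

SE₁ = √(p̂₁(1−p̂₁)/n₁) = √(0.6390·0.3610/1167) = 0.01406; SE₂ = √(0.3390·0.6610/351) = 0.02527.
Independent samples: SE of the difference = √(SE₁² + SE₂²) = √(0.0001976836 + 0.0006385729) = 0.02892.
z* for 90% confidence is 1.645, so the margin of error is 1.645 × 0.02892 = 0.04757.
Point estimate p̂₁ − p̂₂ = 0.6390 − 0.3390 = 0.3000.
0.3000 ± 0.04757 → (0.252, 0.348).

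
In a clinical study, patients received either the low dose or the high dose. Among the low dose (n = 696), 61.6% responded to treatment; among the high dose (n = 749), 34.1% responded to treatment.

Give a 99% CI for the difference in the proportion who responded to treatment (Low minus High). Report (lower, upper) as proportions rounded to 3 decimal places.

The two standard errors are √(0.6160×0.3840/696) = 0.01844 and √(0.3410×0.6590/749) = 0.01732.
Because the samples are independent, SE_diff = √(0.01844² + 0.01732²) = 0.02530.
Using z* = 2.576 for 99%, ME = 2.576 × 0.02530 = 0.06517.
p̂₁ − p̂₂ = 0.2750; interval 0.2750 ± 0.06517 gives (0.210, 0.340).

(0.210, 0.340)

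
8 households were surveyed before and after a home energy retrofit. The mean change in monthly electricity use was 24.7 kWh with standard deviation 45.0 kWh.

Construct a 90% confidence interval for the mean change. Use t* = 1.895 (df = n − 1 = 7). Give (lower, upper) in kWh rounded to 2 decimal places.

(-5.45, 54.85)

This is a matched-pairs design, so SE = s_d/√n = 45.0/√8 = 15.9099.
Margin = 1.895 × 15.9099 = 30.1493; the interval is 24.7 ± 30.1493 = (-5.45, 54.85).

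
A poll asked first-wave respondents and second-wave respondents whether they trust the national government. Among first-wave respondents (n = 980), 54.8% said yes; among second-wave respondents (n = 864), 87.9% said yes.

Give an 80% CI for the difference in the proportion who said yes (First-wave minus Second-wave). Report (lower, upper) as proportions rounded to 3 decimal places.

SE₁ = √(p̂₁(1−p̂₁)/n₁) = √(0.5480·0.4520/980) = 0.01590; SE₂ = √(0.8790·0.1210/864) = 0.01110.
Independent samples: SE of the difference = √(SE₁² + SE₂²) = √(0.00025281 + 0.00012321) = 0.01939.
z* for 80% confidence is 1.282, so the margin of error is 1.282 × 0.01939 = 0.02486.
Point estimate p̂₁ − p̂₂ = 0.5480 − 0.8790 = -0.3310.
-0.3310 ± 0.02486 → (-0.356, -0.306).

(-0.356, -0.306)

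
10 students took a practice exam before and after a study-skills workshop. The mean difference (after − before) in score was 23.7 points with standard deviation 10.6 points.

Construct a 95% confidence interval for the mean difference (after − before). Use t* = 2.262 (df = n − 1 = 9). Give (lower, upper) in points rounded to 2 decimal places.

This is a matched-pairs design, so SE = s_d/√n = 10.6/√10 = 3.3520.
Margin = 2.262 × 3.3520 = 7.5822; the interval is 23.7 ± 7.5822 = (16.12, 31.28).

(16.12, 31.28)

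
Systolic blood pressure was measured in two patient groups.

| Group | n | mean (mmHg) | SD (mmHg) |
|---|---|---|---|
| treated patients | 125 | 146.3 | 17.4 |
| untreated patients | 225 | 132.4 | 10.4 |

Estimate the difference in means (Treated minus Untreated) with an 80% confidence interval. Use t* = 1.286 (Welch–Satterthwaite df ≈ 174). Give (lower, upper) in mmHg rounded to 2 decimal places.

(11.71, 16.09)

SE₁ = s₁/√n₁ = 17.4/√125 = 1.5563; SE₂ = 10.4/√225 = 0.6933.
Independent samples, unequal variances: SE_diff = √(SE₁² + SE₂²) = √(2.42206969 + 0.48066489) = 1.7037.
t* = 1.286, so margin of error = 1.286 × 1.7037 = 2.1910.
Difference in means = 146.3 − 132.4 = 13.9000.
13.9000 ± 2.1910 → (11.71, 16.09).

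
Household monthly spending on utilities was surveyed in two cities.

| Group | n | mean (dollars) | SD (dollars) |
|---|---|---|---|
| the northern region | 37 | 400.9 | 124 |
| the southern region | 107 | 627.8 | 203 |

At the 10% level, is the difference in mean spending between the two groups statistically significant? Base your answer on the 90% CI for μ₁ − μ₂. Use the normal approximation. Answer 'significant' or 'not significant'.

Standard errors of each mean: 124/√37 = 20.3855 and 203/√107 = 19.6248.
SE(x̄₁ − x̄₂) = √(20.3855² + 19.6248²) = 28.2967 for independent samples with unequal variances.
With z* = 1.645, the margin is 1.645 × 28.2967 = 46.5481.
x̄₁ − x̄₂ = 400.9 − 627.8 = -226.9000; the interval is -226.9000 ± 46.5481 = (-273.4481, -180.3519).
The interval (-273.4481, -180.3519) does not contain 0, so the difference is significant.

significant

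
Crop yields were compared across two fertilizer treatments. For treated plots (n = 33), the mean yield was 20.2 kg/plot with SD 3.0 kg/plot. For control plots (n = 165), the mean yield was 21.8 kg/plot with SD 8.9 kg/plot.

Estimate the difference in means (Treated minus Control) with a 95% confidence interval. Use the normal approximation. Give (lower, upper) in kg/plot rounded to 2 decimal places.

(-3.30, 0.10)

Per-group SEs: s₁/√n₁ = 3.0/√33 = 0.5222, s₂/√n₂ = 8.9/√165 = 0.6929.
Unpooled SE of the difference: √(0.27269284 + 0.48011041) = 0.8676.
Margin of error = z* · SE = 1.960 × 0.8676 = 1.7005.
x̄₁ − x̄₂ = 20.2 − 21.8 = -1.6000.
CI: -1.6000 ± 1.7005 = (-3.30, 0.10).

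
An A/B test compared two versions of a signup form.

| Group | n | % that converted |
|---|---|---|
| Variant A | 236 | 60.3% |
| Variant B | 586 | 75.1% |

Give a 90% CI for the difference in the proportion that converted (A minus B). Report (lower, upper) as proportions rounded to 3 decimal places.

(-0.208, -0.088)

SE₁ = √(p̂₁(1−p̂₁)/n₁) = √(0.6030·0.3970/236) = 0.03185; SE₂ = √(0.7510·0.2490/586) = 0.01786.
Independent samples: SE of the difference = √(SE₁² + SE₂²) = √(0.0010144225 + 0.0003189796) = 0.03652.
z* for 90% confidence is 1.645, so the margin of error is 1.645 × 0.03652 = 0.06008.
Point estimate p̂₁ − p̂₂ = 0.6030 − 0.7510 = -0.1480.
-0.1480 ± 0.06008 → (-0.208, -0.088).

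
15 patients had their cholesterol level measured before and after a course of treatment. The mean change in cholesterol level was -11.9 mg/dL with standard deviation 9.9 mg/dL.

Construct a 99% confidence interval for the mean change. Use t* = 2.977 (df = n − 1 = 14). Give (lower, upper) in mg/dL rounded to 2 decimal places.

Paired design: SE = s_d/√n = 9.9/√15 = 2.5562.
t* = 2.977; margin of error = 2.977 × 2.5562 = 7.6098.
-11.9 ± 7.6098 → (-19.51, -4.29).

(-19.51, -4.29)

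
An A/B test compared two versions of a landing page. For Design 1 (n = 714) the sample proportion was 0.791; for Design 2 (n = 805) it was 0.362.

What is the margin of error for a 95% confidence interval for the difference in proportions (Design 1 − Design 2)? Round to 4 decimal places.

The two standard errors are √(0.7910×0.2090/714) = 0.01522 and √(0.3620×0.6380/805) = 0.01694.
Because the samples are independent, SE_diff = √(0.01522² + 0.01694²) = 0.02277.
Using z* = 1.960 for 95%, ME = 1.960 × 0.02277 = 0.04463.

0.0446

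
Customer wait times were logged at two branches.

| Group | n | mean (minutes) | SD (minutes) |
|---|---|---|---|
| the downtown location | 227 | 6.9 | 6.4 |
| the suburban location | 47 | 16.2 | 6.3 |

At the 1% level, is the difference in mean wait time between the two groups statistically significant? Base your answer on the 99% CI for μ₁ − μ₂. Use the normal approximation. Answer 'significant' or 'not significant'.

Per-group SEs: s₁/√n₁ = 6.4/√227 = 0.4248, s₂/√n₂ = 6.3/√47 = 0.9189.
Unpooled SE of the difference: √(0.18045504 + 0.84437721) = 1.0123.
Margin of error = z* · SE = 2.576 × 1.0123 = 2.6077.
x̄₁ − x̄₂ = 6.9 − 16.2 = -9.3000.
CI: -9.3000 ± 2.6077 = (-11.9077, -6.6923).
The interval (-11.9077, -6.6923) does not contain 0, so the difference is significant.

significant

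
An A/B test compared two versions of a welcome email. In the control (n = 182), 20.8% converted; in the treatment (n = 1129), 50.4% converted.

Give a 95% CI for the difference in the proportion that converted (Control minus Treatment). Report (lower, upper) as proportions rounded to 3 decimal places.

(-0.362, -0.230)

The two standard errors are √(0.2080×0.7920/182) = 0.03009 and √(0.5040×0.4960/1129) = 0.01488.
Because the samples are independent, SE_diff = √(0.03009² + 0.01488²) = 0.03357.
Using z* = 1.960 for 95%, ME = 1.960 × 0.03357 = 0.06580.
p̂₁ − p̂₂ = -0.2960; interval -0.2960 ± 0.06580 gives (-0.362, -0.230).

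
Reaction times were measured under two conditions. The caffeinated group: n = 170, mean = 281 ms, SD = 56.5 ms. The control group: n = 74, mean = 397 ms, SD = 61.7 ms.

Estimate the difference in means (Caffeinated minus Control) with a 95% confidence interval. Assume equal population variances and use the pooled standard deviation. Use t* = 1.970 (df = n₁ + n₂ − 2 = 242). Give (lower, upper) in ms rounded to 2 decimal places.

(-131.95, -100.05)

s_p = √[((n₁−1)s₁² + (n₂−1)s₂²)/(n₁+n₂−2)] = √[(169·56.5² + 73·61.7²)/242] = 58.1176.
SE = 58.1176·√(1/170 + 1/74) = 8.0940.
With t* = 1.970, margin = 1.970 × 8.0940 = 15.9452.
x̄₁ − x̄₂ = 281 − 397 = -116.0000; interval -116.0000 ± 15.9452 = (-131.95, -100.05).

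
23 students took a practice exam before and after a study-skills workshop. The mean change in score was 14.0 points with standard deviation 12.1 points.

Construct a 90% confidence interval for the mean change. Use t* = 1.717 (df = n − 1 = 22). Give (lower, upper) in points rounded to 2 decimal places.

This is a matched-pairs design, so SE = s_d/√n = 12.1/√23 = 2.5230.
Margin = 1.717 × 2.5230 = 4.3320; the interval is 14.0 ± 4.3320 = (9.67, 18.33).

(9.67, 18.33)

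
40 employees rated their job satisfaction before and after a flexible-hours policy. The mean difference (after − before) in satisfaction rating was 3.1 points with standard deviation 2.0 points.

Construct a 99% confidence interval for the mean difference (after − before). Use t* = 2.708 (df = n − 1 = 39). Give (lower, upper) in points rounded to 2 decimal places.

(2.24, 3.96)

This is a matched-pairs design, so SE = s_d/√n = 2.0/√40 = 0.3162.
Margin = 2.708 × 0.3162 = 0.8563; the interval is 3.1 ± 0.8563 = (2.24, 3.96).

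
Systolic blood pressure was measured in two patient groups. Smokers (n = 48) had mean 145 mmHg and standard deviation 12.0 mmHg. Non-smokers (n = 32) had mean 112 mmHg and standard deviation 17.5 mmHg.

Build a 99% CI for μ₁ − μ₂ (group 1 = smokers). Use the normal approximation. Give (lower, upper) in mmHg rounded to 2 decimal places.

(23.87, 42.13)

SE₁ = s₁/√n₁ = 12.0/√48 = 1.7321; SE₂ = 17.5/√32 = 3.0936.
Independent samples, unequal variances: SE_diff = √(SE₁² + SE₂²) = √(3.00017041 + 9.57036096) = 3.5455.
z* = 2.576, so margin of error = 2.576 × 3.5455 = 9.1332.
Difference in means = 145 − 112 = 33.0000.
33.0000 ± 9.1332 → (23.87, 42.13).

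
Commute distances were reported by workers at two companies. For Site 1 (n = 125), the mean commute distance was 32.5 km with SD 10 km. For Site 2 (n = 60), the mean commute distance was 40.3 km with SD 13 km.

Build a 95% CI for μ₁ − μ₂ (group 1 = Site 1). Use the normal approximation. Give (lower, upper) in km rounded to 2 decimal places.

(-11.53, -4.07)

Standard errors of each mean: 10/√125 = 0.8944 and 13/√60 = 1.6783.
SE(x̄₁ − x̄₂) = √(0.8944² + 1.6783²) = 1.9017 for independent samples with unequal variances.
With z* = 1.960, the margin is 1.960 × 1.9017 = 3.7273.
x̄₁ − x̄₂ = 32.5 − 40.3 = -7.8000; the interval is -7.8000 ± 3.7273 = (-11.53, -4.07).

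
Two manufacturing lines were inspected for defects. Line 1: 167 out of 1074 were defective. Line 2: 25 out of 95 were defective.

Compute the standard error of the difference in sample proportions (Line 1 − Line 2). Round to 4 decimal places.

0.0465

First, p̂₁ = 167/1074 = 0.1555; p̂₂ = 25/95 = 0.2632.
The two standard errors are √(0.1555×0.8445/1074) = 0.01106 and √(0.2632×0.7368/95) = 0.04518.
Because the samples are independent, SE_diff = √(0.01106² + 0.04518²) = 0.04651.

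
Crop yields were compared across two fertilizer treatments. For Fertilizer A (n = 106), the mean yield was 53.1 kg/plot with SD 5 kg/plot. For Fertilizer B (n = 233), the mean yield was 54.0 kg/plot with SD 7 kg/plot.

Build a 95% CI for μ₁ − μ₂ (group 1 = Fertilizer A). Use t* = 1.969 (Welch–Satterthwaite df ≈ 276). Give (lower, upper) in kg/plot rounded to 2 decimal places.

(-2.22, 0.42)

Standard errors of each mean: 5/√106 = 0.4856 and 7/√233 = 0.4586.
SE(x̄₁ − x̄₂) = √(0.4856² + 0.4586²) = 0.6679 for independent samples with unequal variances.
With t* = 1.969, the margin is 1.969 × 0.6679 = 1.3151.
x̄₁ − x̄₂ = 53.1 − 54.0 = -0.9000; the interval is -0.9000 ± 1.3151 = (-2.22, 0.42).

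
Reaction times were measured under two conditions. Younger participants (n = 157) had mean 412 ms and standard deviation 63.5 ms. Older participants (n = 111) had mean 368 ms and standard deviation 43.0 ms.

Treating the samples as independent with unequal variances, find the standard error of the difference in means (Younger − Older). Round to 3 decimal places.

6.507

Standard errors of each mean: 63.5/√157 = 5.0679 and 43.0/√111 = 4.0814.
SE(x̄₁ − x̄₂) = √(5.0679² + 4.0814²) = 6.5070 for independent samples with unequal variances.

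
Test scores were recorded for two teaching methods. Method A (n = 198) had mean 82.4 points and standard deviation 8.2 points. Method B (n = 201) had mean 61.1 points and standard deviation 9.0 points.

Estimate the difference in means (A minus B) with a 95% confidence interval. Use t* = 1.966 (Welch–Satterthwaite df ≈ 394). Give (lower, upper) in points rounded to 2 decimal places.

(19.61, 22.99)

Standard errors of each mean: 8.2/√198 = 0.5827 and 9.0/√201 = 0.6348.
SE(x̄₁ − x̄₂) = √(0.5827² + 0.6348²) = 0.8617 for independent samples with unequal variances.
With t* = 1.966, the margin is 1.966 × 0.8617 = 1.6941.
x̄₁ − x̄₂ = 82.4 − 61.1 = 21.3000; the interval is 21.3000 ± 1.6941 = (19.61, 22.99).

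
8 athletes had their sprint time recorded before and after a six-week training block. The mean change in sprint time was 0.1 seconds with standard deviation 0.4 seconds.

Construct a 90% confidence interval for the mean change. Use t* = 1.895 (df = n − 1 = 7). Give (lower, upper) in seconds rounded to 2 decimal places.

Paired design: SE = s_d/√n = 0.4/√8 = 0.1414.
t* = 1.895; margin of error = 1.895 × 0.1414 = 0.2680.
0.1 ± 0.2680 → (-0.17, 0.37).

(-0.17, 0.37)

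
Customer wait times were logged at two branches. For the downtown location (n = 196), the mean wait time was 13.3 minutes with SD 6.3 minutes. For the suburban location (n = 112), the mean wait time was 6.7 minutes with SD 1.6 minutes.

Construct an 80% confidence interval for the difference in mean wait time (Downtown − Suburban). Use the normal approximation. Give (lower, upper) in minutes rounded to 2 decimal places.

(5.99, 7.21)

Per-group SEs: s₁/√n₁ = 6.3/√196 = 0.4500, s₂/√n₂ = 1.6/√112 = 0.1512.
Unpooled SE of the difference: √(0.2025 + 0.02286144) = 0.4747.
Margin of error = z* · SE = 1.282 × 0.4747 = 0.6086.
x̄₁ − x̄₂ = 13.3 − 6.7 = 6.6000.
CI: 6.6000 ± 0.6086 = (5.99, 7.21).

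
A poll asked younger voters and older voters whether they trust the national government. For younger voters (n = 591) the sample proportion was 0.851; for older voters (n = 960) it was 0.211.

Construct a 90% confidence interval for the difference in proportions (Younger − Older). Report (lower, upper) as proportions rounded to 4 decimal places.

(0.6076, 0.6724)

Each SE is √(p̂(1−p̂)/n): √(0.8510·0.1490/591) = 0.01465 and √(0.2110·0.7890/960) = 0.01317.
SE(p̂₁ − p̂₂) = √(SE₁² + SE₂²) = √(0.0002146225 + 0.0001734489) = 0.01970, since the two samples are independent.
At 90% confidence z* = 1.645; margin = 1.645 × 0.01970 = 0.03241.
The difference is 0.8510 − 0.2110 = 0.6400, so the interval is 0.6400 ± 0.03241 = (0.6076, 0.6724).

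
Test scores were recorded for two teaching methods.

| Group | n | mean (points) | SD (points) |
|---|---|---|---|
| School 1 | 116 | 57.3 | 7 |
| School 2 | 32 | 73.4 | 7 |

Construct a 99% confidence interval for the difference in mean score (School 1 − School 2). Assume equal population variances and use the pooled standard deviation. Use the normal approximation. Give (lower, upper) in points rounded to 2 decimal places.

Pooled variance s_p² = [115·7² + 31·7²] / (116+32−2) = 49.0000, so s_p = 7.0000.
SE_diff = s_p·√(1/n₁ + 1/n₂) = 7.0000·√(1/116 + 1/32) = 1.3977.
z* = 2.576; margin = 2.576 × 1.3977 = 3.6005.
Difference = 57.3 − 73.4 = -16.1000.
-16.1000 ± 3.6005 → (-19.70, -12.50).

(-19.70, -12.50)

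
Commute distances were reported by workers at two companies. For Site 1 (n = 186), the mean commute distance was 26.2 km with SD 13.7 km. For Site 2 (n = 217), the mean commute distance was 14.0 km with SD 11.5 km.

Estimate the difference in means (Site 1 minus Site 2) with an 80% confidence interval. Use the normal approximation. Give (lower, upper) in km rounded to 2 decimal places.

(10.57, 13.83)

SE₁ = s₁/√n₁ = 13.7/√186 = 1.0045; SE₂ = 11.5/√217 = 0.7807.
Independent samples, unequal variances: SE_diff = √(SE₁² + SE₂²) = √(1.00902025 + 0.60949249) = 1.2722.
z* = 1.282, so margin of error = 1.282 × 1.2722 = 1.6310.
Difference in means = 26.2 − 14.0 = 12.2000.
12.2000 ± 1.6310 → (10.57, 13.83).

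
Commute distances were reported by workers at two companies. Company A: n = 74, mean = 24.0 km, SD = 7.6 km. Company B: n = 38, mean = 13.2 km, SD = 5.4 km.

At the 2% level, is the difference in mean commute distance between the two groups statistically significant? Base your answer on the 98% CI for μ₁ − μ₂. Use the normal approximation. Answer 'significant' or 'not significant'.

Per-group SEs: s₁/√n₁ = 7.6/√74 = 0.8835, s₂/√n₂ = 5.4/√38 = 0.8760.
Unpooled SE of the difference: √(0.78057225 + 0.767376) = 1.2442.
Margin of error = z* · SE = 2.326 × 1.2442 = 2.8940.
x̄₁ − x̄₂ = 24.0 − 13.2 = 10.8000.
CI: 10.8000 ± 2.8940 = (7.9060, 13.6940).
The interval (7.9060, 13.6940) does not contain 0, so the difference is significant.

significant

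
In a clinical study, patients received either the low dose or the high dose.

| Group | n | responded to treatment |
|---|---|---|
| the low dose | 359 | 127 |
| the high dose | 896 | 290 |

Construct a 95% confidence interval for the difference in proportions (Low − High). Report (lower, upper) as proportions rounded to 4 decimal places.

(-0.0281, 0.0883)

p̂₁ = 127/359 = 0.3538 and p̂₂ = 290/896 = 0.3237.
SE₁ = √(p̂₁(1−p̂₁)/n₁) = √(0.3538·0.6462/359) = 0.02524; SE₂ = √(0.3237·0.6763/896) = 0.01563.
Independent samples: SE of the difference = √(SE₁² + SE₂²) = √(0.0006370576 + 0.0002442969) = 0.02969.
z* for 95% confidence is 1.960, so the margin of error is 1.960 × 0.02969 = 0.05819.
Point estimate p̂₁ − p̂₂ = 0.3538 − 0.3237 = 0.0301.
0.0301 ± 0.05819 → (-0.0281, 0.0883).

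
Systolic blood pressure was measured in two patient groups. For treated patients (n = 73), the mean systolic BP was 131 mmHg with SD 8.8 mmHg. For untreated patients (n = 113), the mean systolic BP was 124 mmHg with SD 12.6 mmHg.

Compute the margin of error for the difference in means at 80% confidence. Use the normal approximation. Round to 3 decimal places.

2.013

Per-group SEs: s₁/√n₁ = 8.8/√73 = 1.0300, s₂/√n₂ = 12.6/√113 = 1.1853.
Unpooled SE of the difference: √(1.0609 + 1.40493609) = 1.5703.
Margin of error = z* · SE = 1.282 × 1.5703 = 2.0131.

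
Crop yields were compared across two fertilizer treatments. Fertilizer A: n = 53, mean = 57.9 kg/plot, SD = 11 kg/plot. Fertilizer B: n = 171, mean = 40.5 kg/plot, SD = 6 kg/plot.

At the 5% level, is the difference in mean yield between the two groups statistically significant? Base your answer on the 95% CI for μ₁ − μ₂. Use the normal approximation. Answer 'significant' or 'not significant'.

significant

SE₁ = s₁/√n₁ = 11/√53 = 1.5110; SE₂ = 6/√171 = 0.4588.
Independent samples, unequal variances: SE_diff = √(SE₁² + SE₂²) = √(2.283121 + 0.21049744) = 1.5791.
z* = 1.960, so margin of error = 1.960 × 1.5791 = 3.0950.
Difference in means = 57.9 − 40.5 = 17.4000.
17.4000 ± 3.0950 → (14.3050, 20.4950).
The interval (14.3050, 20.4950) does not contain 0, so the difference is significant.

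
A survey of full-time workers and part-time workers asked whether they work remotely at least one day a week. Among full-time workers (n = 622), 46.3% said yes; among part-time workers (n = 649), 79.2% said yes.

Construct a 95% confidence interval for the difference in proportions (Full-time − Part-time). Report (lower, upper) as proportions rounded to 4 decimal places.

(-0.3791, -0.2789)

The two standard errors are √(0.4630×0.5370/622) = 0.01999 and √(0.7920×0.2080/649) = 0.01593.
Because the samples are independent, SE_diff = √(0.01999² + 0.01593²) = 0.02556.
Using z* = 1.960 for 95%, ME = 1.960 × 0.02556 = 0.05010.
p̂₁ − p̂₂ = -0.3290; interval -0.3290 ± 0.05010 gives (-0.3791, -0.2789).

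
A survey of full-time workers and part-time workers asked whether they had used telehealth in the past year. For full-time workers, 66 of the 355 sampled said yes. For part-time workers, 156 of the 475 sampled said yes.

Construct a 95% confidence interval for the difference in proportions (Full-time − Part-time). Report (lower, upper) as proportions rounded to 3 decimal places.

p̂₁ = 66/355 = 0.1859 and p̂₂ = 156/475 = 0.3284.
SE₁ = √(p̂₁(1−p̂₁)/n₁) = √(0.1859·0.8141/355) = 0.02065; SE₂ = √(0.3284·0.6716/475) = 0.02155.
Independent samples: SE of the difference = √(SE₁² + SE₂²) = √(0.0004264225 + 0.0004644025) = 0.02985.
z* for 95% confidence is 1.960, so the margin of error is 1.960 × 0.02985 = 0.05851.
Point estimate p̂₁ − p̂₂ = 0.1859 − 0.3284 = -0.1425.
-0.1425 ± 0.05851 → (-0.201, -0.084).

(-0.201, -0.084)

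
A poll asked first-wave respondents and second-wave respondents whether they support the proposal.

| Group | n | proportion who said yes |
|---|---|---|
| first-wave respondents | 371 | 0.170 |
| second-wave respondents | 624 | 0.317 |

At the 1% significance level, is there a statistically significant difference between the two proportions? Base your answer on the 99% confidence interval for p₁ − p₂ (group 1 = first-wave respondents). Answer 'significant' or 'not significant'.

significant

The two standard errors are √(0.1700×0.8300/371) = 0.01950 and √(0.3170×0.6830/624) = 0.01863.
Because the samples are independent, SE_diff = √(0.01950² + 0.01863²) = 0.02697.
Using z* = 2.576 for 99%, ME = 2.576 × 0.02697 = 0.06947.
p̂₁ − p̂₂ = -0.1470; interval -0.1470 ± 0.06947 gives (-0.21647, -0.07753).
The interval (-0.21647, -0.07753) does not contain 0, so the difference is significant.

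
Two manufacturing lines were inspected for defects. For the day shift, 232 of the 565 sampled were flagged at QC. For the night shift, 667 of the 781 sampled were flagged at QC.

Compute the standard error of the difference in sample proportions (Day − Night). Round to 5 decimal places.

p̂₁ = 232/565 = 0.4106 and p̂₂ = 667/781 = 0.8540.
SE₁ = √(p̂₁(1−p̂₁)/n₁) = √(0.4106·0.5894/565) = 0.02070; SE₂ = √(0.8540·0.1460/781) = 0.01264.
Independent samples: SE of the difference = √(SE₁² + SE₂²) = √(0.00042849 + 0.0001597696) = 0.02425.

0.02425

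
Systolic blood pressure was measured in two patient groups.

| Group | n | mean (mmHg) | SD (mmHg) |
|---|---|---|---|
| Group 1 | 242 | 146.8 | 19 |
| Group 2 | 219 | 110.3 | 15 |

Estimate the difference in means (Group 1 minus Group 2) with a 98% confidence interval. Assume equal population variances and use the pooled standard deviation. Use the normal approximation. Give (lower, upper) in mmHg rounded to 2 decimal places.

(32.77, 40.23)

s_p = √[((n₁−1)s₁² + (n₂−1)s₂²)/(n₁+n₂−2)] = √[(241·19² + 218·15²)/459] = 17.2165.
SE = 17.2165·√(1/242 + 1/219) = 1.6057.
With z* = 2.326, margin = 2.326 × 1.6057 = 3.7349.
x̄₁ − x̄₂ = 146.8 − 110.3 = 36.5000; interval 36.5000 ± 3.7349 = (32.77, 40.23).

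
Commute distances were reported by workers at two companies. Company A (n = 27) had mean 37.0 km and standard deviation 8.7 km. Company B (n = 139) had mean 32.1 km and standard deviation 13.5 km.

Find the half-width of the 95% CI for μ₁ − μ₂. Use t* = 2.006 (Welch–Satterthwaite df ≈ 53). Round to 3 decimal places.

Standard errors of each mean: 8.7/√27 = 1.6743 and 13.5/√139 = 1.1451.
SE(x̄₁ − x̄₂) = √(1.6743² + 1.1451²) = 2.0284 for independent samples with unequal variances.
With t* = 2.006, the margin is 2.006 × 2.0284 = 4.0690.

4.069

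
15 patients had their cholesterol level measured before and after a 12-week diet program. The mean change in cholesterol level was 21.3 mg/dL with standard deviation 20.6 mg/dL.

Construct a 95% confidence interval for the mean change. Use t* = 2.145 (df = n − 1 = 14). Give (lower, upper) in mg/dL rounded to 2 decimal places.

Paired design: SE = s_d/√n = 20.6/√15 = 5.3189.
t* = 2.145; margin of error = 2.145 × 5.3189 = 11.4090.
21.3 ± 11.4090 → (9.89, 32.71).

(9.89, 32.71)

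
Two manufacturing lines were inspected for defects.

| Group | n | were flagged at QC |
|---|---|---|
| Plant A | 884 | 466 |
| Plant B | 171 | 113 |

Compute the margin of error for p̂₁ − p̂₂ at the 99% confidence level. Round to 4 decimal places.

0.1028

Sample proportions: 466/884 = 0.5271, 113/171 = 0.6608.
Each SE is √(p̂(1−p̂)/n): √(0.5271·0.4729/884) = 0.01679 and √(0.6608·0.3392/171) = 0.03620.
SE(p̂₁ − p̂₂) = √(SE₁² + SE₂²) = √(0.0002819041 + 0.00131044) = 0.03990, since the two samples are independent.
At 99% confidence z* = 2.576; margin = 2.576 × 0.03990 = 0.10278.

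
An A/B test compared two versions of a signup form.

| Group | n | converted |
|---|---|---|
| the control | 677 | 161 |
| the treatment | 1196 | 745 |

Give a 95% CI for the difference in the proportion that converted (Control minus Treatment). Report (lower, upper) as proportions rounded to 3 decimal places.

p̂₁ = 161/677 = 0.2378 and p̂₂ = 745/1196 = 0.6229.
SE₁ = √(p̂₁(1−p̂₁)/n₁) = √(0.2378·0.7622/677) = 0.01636; SE₂ = √(0.6229·0.3771/1196) = 0.01401.
Independent samples: SE of the difference = √(SE₁² + SE₂²) = √(0.0002676496 + 0.0001962801) = 0.02154.
z* for 95% confidence is 1.960, so the margin of error is 1.960 × 0.02154 = 0.04222.
Point estimate p̂₁ − p̂₂ = 0.2378 − 0.6229 = -0.3851.
-0.3851 ± 0.04222 → (-0.427, -0.343).

(-0.427, -0.343)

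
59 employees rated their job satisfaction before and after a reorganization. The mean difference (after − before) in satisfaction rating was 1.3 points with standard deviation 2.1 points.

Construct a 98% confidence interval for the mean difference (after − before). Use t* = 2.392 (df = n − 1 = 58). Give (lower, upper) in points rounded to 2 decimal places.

(0.65, 1.95)

Paired design: SE = s_d/√n = 2.1/√59 = 0.2734.
t* = 2.392; margin of error = 2.392 × 0.2734 = 0.6540.
1.3 ± 0.6540 → (0.65, 1.95).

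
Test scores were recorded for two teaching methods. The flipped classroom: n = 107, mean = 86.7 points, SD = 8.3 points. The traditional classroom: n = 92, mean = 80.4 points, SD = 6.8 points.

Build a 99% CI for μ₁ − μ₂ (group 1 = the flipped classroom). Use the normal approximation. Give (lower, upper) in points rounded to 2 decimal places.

Standard errors of each mean: 8.3/√107 = 0.8024 and 6.8/√92 = 0.7089.
SE(x̄₁ − x̄₂) = √(0.8024² + 0.7089²) = 1.0707 for independent samples with unequal variances.
With z* = 2.576, the margin is 2.576 × 1.0707 = 2.7581.
x̄₁ − x̄₂ = 86.7 − 80.4 = 6.3000; the interval is 6.3000 ± 2.7581 = (3.54, 9.06).

(3.54, 9.06)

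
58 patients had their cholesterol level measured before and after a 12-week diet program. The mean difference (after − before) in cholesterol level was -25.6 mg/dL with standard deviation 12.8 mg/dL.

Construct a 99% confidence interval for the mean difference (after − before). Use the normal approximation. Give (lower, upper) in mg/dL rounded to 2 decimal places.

(-29.93, -21.27)

This is a matched-pairs design, so SE = s_d/√n = 12.8/√58 = 1.6807.
Margin = 2.576 × 1.6807 = 4.3295; the interval is -25.6 ± 4.3295 = (-29.93, -21.27).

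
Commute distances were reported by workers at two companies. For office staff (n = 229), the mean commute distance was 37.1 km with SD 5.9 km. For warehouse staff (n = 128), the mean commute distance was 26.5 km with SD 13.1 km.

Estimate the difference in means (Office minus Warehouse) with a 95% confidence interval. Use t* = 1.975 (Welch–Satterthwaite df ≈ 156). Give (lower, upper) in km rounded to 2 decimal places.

(8.19, 13.01)

Standard errors of each mean: 5.9/√229 = 0.3899 and 13.1/√128 = 1.1579.
SE(x̄₁ − x̄₂) = √(0.3899² + 1.1579²) = 1.2218 for independent samples with unequal variances.
With t* = 1.975, the margin is 1.975 × 1.2218 = 2.4131.
x̄₁ − x̄₂ = 37.1 − 26.5 = 10.6000; the interval is 10.6000 ± 2.4131 = (8.19, 13.01).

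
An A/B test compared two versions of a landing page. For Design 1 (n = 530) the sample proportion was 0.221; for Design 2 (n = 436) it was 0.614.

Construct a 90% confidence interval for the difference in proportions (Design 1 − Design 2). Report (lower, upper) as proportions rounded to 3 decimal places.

(-0.441, -0.345)

The two standard errors are √(0.2210×0.7790/530) = 0.01802 and √(0.6140×0.3860/436) = 0.02331.
Because the samples are independent, SE_diff = √(0.01802² + 0.02331²) = 0.02946.
Using z* = 1.645 for 90%, ME = 1.645 × 0.02946 = 0.04846.
p̂₁ − p̂₂ = -0.3930; interval -0.3930 ± 0.04846 gives (-0.441, -0.345).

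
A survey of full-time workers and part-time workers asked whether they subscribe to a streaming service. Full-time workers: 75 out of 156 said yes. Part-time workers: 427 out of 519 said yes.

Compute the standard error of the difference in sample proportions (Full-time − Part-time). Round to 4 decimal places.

p̂₁ = 75/156 = 0.4808 and p̂₂ = 427/519 = 0.8227.
SE₁ = √(p̂₁(1−p̂₁)/n₁) = √(0.4808·0.5192/156) = 0.04000; SE₂ = √(0.8227·0.1773/519) = 0.01676.
Independent samples: SE of the difference = √(SE₁² + SE₂²) = √(0.0016 + 0.0002808976) = 0.04337.

0.0434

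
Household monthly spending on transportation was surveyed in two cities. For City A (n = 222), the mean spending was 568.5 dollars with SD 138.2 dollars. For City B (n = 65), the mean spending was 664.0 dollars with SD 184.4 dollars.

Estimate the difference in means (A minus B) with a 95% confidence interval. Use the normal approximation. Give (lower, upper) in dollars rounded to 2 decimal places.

(-143.88, -47.12)

Per-group SEs: s₁/√n₁ = 138.2/√222 = 9.2754, s₂/√n₂ = 184.4/√65 = 22.8720.
Unpooled SE of the difference: √(86.03304516 + 523.128384) = 24.6812.
Margin of error = z* · SE = 1.960 × 24.6812 = 48.3752.
x̄₁ − x̄₂ = 568.5 − 664.0 = -95.5000.
CI: -95.5000 ± 48.3752 = (-143.88, -47.12).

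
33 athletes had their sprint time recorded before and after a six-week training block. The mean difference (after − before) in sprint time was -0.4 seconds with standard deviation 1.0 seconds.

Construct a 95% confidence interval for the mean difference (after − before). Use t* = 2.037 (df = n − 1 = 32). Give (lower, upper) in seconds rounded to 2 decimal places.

(-0.75, -0.05)

Paired design: SE = s_d/√n = 1.0/√33 = 0.1741.
t* = 2.037; margin of error = 2.037 × 0.1741 = 0.3546.
-0.4 ± 0.3546 → (-0.75, -0.05).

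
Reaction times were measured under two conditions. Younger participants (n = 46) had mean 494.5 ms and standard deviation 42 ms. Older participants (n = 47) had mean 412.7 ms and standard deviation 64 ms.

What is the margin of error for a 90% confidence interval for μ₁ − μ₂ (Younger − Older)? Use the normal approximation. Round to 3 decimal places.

18.428

SE₁ = s₁/√n₁ = 42/√46 = 6.1926; SE₂ = 64/√47 = 9.3354.
Independent samples, unequal variances: SE_diff = √(SE₁² + SE₂²) = √(38.34829476 + 87.14969316) = 11.2026.
z* = 1.645, so margin of error = 1.645 × 11.2026 = 18.4283.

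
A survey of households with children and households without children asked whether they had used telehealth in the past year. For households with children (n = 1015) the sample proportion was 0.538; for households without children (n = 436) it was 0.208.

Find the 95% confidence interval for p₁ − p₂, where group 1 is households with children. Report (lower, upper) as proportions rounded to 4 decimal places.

(0.2811, 0.3789)

SE₁ = √(p̂₁(1−p̂₁)/n₁) = √(0.5380·0.4620/1015) = 0.01565; SE₂ = √(0.2080·0.7920/436) = 0.01944.
Independent samples: SE of the difference = √(SE₁² + SE₂²) = √(0.0002449225 + 0.0003779136) = 0.02496.
z* for 95% confidence is 1.960, so the margin of error is 1.960 × 0.02496 = 0.04892.
Point estimate p̂₁ − p̂₂ = 0.5380 − 0.2080 = 0.3300.
0.3300 ± 0.04892 → (0.2811, 0.3789).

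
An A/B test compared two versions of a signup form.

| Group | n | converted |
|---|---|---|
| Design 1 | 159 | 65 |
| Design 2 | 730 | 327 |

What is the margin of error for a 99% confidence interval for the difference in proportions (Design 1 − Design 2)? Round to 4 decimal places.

p̂₁ = 65/159 = 0.4088 and p̂₂ = 327/730 = 0.4479.
SE₁ = √(p̂₁(1−p̂₁)/n₁) = √(0.4088·0.5912/159) = 0.03899; SE₂ = √(0.4479·0.5521/730) = 0.01841.
Independent samples: SE of the difference = √(SE₁² + SE₂²) = √(0.0015202201 + 0.0003389281) = 0.04312.
z* for 99% confidence is 2.576, so the margin of error is 2.576 × 0.04312 = 0.11108.

0.1111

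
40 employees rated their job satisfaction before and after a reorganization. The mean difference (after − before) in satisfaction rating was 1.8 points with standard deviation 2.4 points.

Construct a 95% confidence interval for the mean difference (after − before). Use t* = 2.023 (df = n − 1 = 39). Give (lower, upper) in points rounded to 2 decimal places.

(1.03, 2.57)

Paired design: SE = s_d/√n = 2.4/√40 = 0.3795.
t* = 2.023; margin of error = 2.023 × 0.3795 = 0.7677.
1.8 ± 0.7677 → (1.03, 2.57).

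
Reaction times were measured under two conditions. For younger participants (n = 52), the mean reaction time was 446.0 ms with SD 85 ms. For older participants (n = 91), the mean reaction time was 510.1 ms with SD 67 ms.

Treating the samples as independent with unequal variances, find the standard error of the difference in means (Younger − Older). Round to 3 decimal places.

Per-group SEs: s₁/√n₁ = 85/√52 = 11.7874, s₂/√n₂ = 67/√91 = 7.0235.
Unpooled SE of the difference: √(138.94279876 + 49.32955225) = 13.7212.

13.721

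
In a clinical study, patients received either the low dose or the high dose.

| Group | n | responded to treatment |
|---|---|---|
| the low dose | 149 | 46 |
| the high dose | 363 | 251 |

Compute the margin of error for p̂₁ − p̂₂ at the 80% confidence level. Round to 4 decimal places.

0.0576

First, p̂₁ = 46/149 = 0.3087; p̂₂ = 251/363 = 0.6915.
The two standard errors are √(0.3087×0.6913/149) = 0.03784 and √(0.6915×0.3085/363) = 0.02424.
Because the samples are independent, SE_diff = √(0.03784² + 0.02424²) = 0.04494.
Using z* = 1.282 for 80%, ME = 1.282 × 0.04494 = 0.05761.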